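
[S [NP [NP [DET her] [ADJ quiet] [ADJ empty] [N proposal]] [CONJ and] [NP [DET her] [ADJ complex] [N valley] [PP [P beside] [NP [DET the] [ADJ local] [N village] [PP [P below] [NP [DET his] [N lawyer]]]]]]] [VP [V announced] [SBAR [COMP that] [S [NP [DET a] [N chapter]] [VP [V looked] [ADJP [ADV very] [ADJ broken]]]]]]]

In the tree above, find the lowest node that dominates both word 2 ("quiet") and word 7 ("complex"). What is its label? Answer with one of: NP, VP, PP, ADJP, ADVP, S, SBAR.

Word 2 lies under S → NP → NP → ADJ; word 7 lies under S → NP → NP → ADJ. The lowest shared node is the NP.

NP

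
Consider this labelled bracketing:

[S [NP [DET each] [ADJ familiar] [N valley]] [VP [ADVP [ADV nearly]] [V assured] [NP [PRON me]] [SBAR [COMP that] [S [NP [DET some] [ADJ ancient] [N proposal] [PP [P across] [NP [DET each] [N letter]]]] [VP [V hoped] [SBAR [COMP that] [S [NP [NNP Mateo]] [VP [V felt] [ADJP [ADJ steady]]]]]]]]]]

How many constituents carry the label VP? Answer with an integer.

3

Listing each VP by its span: [VP nearly assured me that some ancient proposal across each letter hoped that Mateo felt steady]; [VP hoped that Mateo felt steady]; [VP felt steady] — that makes 3.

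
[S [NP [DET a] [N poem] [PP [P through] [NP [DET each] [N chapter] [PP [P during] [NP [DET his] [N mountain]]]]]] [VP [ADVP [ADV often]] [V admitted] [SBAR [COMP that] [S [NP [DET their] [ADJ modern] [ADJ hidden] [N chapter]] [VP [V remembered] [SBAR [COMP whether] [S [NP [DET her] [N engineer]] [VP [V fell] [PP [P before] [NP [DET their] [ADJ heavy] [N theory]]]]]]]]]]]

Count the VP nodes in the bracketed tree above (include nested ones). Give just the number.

Listing each VP by its span: [VP often admitted that their modern hidden chapter remembered whether her engineer fell before their heavy theory]; [VP remembered whether her engineer fell before their heavy theory]; [VP fell before their heavy theory] — that makes 3.

3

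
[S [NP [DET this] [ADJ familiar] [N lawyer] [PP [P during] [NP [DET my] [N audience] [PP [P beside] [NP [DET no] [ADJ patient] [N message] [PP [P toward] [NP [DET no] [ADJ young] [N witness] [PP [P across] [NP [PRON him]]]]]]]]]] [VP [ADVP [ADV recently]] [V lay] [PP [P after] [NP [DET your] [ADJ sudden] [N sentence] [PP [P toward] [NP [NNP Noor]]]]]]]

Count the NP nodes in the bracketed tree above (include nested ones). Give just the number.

7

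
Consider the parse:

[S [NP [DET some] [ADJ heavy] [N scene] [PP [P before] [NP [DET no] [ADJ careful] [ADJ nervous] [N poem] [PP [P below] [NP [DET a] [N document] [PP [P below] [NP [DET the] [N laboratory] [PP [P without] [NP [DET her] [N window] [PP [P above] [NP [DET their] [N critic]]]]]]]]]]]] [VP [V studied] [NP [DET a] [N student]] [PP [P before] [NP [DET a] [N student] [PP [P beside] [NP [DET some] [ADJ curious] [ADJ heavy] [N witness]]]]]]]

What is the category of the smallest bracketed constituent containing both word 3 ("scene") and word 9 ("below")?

The smallest bracket enclosing both words is [NP some heavy scene before no careful nervous poem below a document below the laboratory without her window above their critic], so the label is NP.

NP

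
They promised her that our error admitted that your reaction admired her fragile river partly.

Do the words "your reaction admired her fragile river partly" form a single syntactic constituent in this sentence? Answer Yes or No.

These words form the whole clause headed by "admired", so yes — one constituent.

Yes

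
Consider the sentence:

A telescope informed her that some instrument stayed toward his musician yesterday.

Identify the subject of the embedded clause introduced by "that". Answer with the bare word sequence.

some instrument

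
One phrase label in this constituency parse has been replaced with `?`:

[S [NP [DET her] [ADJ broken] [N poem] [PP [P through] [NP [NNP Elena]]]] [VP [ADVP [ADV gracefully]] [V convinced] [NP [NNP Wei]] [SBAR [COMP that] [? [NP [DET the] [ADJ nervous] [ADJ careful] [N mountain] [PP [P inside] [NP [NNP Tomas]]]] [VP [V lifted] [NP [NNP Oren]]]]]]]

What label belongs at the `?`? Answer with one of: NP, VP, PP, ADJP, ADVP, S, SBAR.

S

A constituent whose immediate children are NP, VP is a clause: S.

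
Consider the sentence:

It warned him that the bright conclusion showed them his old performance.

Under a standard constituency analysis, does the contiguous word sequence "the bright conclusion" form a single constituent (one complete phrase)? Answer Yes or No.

The sequence corresponds to a single NP node — the noun phrase "the bright conclusion".

Yes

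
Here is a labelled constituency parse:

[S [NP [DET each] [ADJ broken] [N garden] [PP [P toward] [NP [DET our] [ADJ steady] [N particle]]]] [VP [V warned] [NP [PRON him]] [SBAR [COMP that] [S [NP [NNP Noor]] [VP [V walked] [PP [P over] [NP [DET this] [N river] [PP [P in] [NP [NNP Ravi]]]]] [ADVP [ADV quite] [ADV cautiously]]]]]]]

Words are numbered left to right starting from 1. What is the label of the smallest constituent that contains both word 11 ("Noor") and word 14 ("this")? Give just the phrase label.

The smallest bracket enclosing both words is [S Noor walked over this river in Ravi quite cautiously], so the label is S.

S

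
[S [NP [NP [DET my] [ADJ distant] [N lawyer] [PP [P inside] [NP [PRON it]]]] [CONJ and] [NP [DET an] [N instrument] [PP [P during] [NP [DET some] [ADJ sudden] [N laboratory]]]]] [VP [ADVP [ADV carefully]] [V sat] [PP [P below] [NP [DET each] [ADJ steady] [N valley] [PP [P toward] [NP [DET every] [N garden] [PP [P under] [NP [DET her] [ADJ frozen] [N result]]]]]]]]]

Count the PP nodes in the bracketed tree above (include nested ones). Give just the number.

5

Scanning left to right, an opening `[PP` appears at word positions 4, 9, 15, 19, 22 — 5 in total.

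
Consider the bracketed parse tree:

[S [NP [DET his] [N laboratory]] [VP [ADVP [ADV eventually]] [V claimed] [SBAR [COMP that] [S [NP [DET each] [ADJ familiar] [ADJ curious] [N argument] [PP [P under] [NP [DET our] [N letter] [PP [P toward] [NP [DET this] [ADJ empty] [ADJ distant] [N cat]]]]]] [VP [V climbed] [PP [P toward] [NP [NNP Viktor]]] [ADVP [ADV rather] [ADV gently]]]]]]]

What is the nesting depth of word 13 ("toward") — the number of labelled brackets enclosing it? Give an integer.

9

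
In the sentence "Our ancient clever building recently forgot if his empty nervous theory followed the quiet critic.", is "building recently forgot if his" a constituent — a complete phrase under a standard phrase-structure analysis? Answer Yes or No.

No

"building" belongs to the noun phrase "our ancient clever building" while "his" belongs to the verb phrase "recently forgot if his empty nervous theory followed the quiet critic"; a span that runs across that boundary is not a single phrase.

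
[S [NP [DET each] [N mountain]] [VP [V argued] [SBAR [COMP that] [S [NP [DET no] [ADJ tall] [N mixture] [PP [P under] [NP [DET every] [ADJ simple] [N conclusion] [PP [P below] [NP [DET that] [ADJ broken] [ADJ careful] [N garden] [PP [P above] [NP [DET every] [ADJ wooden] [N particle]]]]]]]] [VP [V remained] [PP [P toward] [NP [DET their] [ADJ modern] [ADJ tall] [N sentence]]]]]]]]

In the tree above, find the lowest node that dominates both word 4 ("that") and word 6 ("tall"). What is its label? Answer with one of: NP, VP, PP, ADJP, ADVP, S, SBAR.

SBAR

The smallest bracket enclosing both words is [SBAR that no tall mixture under every simple conclusion below that broken careful garden above every wooden particle remained toward their modern tall sentence], so the label is SBAR.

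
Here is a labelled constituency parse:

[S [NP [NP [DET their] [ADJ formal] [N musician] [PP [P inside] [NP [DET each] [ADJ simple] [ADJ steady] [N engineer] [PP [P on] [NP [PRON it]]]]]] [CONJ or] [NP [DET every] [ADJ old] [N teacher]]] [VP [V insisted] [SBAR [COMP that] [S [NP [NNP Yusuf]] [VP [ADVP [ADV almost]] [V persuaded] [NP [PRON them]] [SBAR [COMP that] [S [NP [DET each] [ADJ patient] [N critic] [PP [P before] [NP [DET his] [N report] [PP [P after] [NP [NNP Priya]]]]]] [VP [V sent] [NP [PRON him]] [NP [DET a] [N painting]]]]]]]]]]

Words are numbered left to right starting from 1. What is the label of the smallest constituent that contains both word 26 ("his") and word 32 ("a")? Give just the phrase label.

S

Word 26 lies under S → VP → SBAR → S → VP → SBAR → S → NP → PP → NP → DET; word 32 lies under S → VP → SBAR → S → VP → SBAR → S → VP → NP → DET. The lowest shared node is the S.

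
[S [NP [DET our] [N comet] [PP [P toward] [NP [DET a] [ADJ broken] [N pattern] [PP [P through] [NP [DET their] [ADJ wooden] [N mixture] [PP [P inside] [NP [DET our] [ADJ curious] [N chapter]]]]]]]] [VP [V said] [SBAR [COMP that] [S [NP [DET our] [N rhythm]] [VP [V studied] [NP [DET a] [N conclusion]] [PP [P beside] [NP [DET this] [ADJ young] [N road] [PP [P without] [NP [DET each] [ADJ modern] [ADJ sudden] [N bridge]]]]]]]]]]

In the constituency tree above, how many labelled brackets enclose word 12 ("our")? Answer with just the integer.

9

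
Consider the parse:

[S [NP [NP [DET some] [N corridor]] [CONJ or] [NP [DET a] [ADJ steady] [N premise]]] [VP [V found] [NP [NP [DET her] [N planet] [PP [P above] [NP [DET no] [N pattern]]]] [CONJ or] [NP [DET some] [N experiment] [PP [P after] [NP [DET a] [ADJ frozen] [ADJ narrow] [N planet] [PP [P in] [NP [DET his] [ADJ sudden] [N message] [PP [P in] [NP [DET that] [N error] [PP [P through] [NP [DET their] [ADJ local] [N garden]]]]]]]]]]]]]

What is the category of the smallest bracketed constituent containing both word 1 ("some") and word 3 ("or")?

NP

The smallest bracket enclosing both words is [NP some corridor or a steady premise], so the label is NP.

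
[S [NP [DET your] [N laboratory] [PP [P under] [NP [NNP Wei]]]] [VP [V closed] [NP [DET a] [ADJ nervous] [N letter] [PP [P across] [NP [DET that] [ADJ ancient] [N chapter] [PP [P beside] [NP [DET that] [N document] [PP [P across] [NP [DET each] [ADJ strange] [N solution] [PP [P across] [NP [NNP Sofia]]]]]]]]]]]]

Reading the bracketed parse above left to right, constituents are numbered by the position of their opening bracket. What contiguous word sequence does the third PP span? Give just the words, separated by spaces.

beside that document across each strange solution across Sofia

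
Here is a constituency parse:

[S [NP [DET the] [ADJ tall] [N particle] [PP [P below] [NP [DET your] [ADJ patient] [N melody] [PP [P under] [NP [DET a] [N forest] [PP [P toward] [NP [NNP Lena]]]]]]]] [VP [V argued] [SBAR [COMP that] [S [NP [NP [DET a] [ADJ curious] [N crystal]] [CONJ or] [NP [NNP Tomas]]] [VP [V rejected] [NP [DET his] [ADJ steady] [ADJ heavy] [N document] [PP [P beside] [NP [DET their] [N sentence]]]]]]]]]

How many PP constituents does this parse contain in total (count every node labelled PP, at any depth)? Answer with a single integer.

4

Scanning left to right, an opening `[PP` appears at word positions 4, 8, 11, 25 — 4 in total.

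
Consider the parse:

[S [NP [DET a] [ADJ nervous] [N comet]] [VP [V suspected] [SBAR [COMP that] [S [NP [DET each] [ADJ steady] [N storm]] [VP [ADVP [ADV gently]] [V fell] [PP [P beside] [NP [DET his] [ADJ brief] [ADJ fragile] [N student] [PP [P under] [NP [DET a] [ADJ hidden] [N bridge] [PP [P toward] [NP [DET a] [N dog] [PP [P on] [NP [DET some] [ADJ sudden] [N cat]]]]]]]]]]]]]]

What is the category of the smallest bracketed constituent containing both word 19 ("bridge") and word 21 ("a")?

Both words fall inside [NP a hidden bridge toward a dog on some sudden cat] (words 17–26), and no smaller constituent contains them both. Label: NP.

NP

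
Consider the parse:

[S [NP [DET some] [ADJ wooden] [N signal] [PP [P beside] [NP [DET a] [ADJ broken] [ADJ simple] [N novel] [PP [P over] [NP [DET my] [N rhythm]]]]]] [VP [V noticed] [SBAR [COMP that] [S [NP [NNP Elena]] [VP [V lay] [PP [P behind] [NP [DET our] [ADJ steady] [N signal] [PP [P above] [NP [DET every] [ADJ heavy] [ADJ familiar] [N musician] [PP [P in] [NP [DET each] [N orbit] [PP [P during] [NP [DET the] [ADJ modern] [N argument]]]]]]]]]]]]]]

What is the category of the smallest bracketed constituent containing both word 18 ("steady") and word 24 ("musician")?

Word 18 lies under S → VP → SBAR → S → VP → PP → NP → ADJ; word 24 lies under S → VP → SBAR → S → VP → PP → NP → PP → NP → N. The lowest shared node is the NP.

NP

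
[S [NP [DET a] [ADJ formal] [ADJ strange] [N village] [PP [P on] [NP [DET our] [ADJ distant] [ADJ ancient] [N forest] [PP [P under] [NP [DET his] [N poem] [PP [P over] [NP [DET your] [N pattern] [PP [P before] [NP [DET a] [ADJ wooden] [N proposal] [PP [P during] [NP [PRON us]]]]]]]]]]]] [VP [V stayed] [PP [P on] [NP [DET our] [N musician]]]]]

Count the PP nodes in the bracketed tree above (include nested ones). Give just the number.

Scanning left to right, an opening `[PP` appears at word positions 5, 10, 13, 16, 20, 23 — 6 in total.

6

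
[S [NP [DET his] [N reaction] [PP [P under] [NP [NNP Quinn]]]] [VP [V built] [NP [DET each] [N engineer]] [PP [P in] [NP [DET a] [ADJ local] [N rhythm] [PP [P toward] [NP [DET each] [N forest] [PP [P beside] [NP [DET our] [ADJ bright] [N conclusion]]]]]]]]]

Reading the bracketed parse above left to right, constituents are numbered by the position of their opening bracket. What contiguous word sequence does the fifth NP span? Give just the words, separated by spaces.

each forest beside our bright conclusion

Opening `[NP` markers occur at word positions 1, 4, 6, 9, 13, 16; the fifth of these opens the constituent [NP each forest beside our bright conclusion].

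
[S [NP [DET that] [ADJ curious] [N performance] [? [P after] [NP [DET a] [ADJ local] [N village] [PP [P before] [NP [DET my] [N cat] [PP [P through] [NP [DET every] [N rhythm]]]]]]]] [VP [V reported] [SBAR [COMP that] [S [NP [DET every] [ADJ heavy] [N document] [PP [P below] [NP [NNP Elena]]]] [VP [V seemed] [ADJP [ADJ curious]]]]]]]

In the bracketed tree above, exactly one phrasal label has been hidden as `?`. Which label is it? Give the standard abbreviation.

A constituent whose immediate children are P 'after', NP is a prepositional phrase: PP.

PP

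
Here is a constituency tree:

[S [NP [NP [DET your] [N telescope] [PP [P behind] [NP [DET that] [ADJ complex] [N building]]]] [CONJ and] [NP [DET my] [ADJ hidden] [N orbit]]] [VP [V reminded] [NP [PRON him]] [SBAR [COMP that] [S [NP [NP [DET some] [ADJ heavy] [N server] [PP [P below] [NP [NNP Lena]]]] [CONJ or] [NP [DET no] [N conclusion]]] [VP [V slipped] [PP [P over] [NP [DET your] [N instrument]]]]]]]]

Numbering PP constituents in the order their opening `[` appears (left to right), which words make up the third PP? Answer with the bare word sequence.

over your instrument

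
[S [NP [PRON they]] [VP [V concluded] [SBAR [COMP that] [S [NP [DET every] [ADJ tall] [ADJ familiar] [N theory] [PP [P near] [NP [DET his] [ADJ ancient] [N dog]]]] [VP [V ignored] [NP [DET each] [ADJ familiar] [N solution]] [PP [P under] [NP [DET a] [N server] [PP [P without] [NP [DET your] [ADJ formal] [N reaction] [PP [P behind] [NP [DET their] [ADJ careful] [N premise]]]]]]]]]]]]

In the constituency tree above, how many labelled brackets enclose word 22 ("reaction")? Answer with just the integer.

The word sits inside N, which is inside NP, inside PP, inside NP, inside PP, inside VP, inside S, inside SBAR, inside VP, inside S — 10 brackets in all.

10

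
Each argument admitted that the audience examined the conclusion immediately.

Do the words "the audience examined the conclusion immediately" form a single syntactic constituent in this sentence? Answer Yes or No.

Yes

These words form the whole clause headed by "examined", so yes — one constituent.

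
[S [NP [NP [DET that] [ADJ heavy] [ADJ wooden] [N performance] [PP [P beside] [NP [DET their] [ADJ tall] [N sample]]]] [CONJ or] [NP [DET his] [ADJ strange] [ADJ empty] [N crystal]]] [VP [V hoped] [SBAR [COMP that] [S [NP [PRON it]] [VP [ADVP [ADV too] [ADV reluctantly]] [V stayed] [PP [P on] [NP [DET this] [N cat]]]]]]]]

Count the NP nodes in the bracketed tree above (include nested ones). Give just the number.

Listing each NP by its span: [NP that heavy wooden performance beside their tall sample or his strange empty crystal]; [NP that heavy wooden performance beside their tall sample]; [NP their tall sample]; [NP his strange empty crystal]; [NP it]; [NP this cat] — that makes 6.

6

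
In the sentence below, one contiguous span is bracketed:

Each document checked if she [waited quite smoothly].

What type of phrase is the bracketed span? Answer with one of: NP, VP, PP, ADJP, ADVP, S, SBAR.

VP

The span is built around the verb "waited" — a verb phrase (VP).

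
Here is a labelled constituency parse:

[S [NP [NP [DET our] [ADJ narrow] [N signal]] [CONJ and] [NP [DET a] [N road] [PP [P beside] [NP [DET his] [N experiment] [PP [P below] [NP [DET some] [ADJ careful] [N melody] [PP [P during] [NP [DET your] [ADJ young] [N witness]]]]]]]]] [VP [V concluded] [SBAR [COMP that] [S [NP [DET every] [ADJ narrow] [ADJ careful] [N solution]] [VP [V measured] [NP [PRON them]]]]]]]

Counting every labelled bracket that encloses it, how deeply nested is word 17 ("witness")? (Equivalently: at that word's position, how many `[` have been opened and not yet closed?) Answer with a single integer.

10

Counting open brackets not yet closed at "witness": [S [NP [NP [PP [NP [PP [NP [PP [NP [N = 10.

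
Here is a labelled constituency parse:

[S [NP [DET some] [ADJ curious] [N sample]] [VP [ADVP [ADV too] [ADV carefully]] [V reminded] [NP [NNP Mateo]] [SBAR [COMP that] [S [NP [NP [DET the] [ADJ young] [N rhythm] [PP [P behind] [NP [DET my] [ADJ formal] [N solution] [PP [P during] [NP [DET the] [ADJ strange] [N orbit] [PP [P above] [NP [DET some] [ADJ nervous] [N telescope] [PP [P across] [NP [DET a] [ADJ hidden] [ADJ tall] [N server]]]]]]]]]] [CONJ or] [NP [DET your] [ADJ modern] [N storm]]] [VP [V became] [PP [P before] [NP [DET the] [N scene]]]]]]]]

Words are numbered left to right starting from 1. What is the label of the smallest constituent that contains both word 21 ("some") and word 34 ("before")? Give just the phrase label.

S

The smallest bracket enclosing both words is [S the young rhythm behind my formal solution during the strange orbit above some nervous telescope across a hidden tall server or your modern storm became before the scene], so the label is S.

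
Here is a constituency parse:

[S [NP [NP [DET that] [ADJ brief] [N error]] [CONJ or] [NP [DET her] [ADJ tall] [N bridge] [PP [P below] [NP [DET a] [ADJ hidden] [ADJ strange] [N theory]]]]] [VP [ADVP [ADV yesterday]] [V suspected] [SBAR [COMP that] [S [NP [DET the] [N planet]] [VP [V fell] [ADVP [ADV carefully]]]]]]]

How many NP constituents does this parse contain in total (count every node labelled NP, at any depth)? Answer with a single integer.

5

The NP constituents are: [NP that brief error or her tall bridge below a hidden strange theory]; [NP that brief error]; [NP her tall bridge below a hidden strange theory]; [NP a hidden strange theory]; [NP the planet]. Total: 5.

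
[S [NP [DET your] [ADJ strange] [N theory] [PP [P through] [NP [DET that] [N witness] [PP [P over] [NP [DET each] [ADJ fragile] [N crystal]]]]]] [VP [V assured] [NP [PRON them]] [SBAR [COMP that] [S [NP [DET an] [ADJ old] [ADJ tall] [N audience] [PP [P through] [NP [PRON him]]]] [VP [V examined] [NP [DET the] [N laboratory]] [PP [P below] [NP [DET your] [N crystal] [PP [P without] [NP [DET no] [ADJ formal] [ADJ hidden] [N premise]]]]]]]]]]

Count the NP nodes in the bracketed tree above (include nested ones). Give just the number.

Scanning left to right, an opening `[NP` appears at word positions 1, 5, 8, 12, 14, 19, 21, 24, 27 — 9 in total.

9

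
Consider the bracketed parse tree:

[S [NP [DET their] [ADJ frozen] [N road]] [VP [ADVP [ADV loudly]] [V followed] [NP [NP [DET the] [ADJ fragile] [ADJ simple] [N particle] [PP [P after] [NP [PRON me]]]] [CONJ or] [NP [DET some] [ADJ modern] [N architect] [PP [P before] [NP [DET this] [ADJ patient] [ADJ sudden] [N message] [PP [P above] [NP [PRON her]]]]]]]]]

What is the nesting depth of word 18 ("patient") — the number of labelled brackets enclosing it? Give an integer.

7

Path from the root down to the word: S → VP → NP → NP → PP → NP → ADJ. That is 7 enclosing brackets.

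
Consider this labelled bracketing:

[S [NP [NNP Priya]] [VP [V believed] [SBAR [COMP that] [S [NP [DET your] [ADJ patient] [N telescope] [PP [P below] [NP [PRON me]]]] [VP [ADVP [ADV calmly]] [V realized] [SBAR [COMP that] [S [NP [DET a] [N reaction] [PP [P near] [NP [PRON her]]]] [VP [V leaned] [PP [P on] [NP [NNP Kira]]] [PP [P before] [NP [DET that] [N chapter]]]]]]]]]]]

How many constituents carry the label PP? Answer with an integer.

Listing each PP by its span: [PP below me]; [PP near her]; [PP on Kira]; [PP before that chapter] — that makes 4.

4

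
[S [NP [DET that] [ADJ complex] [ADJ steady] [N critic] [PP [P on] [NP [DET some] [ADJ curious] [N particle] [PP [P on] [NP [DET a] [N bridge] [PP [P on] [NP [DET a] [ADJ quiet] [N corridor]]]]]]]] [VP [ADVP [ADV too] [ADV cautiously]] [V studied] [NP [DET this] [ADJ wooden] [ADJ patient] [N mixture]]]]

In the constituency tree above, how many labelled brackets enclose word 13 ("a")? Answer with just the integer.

9

Path from the root down to the word: S → NP → PP → NP → PP → NP → PP → NP → DET. That is 9 enclosing brackets.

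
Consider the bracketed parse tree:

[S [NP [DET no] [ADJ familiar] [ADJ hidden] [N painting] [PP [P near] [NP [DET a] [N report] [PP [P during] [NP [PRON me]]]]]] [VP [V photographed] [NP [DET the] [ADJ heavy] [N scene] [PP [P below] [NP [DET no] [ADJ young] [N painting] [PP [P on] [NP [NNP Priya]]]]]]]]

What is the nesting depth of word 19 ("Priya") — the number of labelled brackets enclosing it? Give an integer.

The word sits inside NNP, which is inside NP, inside PP, inside NP, inside PP, inside NP, inside VP, inside S — 8 brackets in all.

8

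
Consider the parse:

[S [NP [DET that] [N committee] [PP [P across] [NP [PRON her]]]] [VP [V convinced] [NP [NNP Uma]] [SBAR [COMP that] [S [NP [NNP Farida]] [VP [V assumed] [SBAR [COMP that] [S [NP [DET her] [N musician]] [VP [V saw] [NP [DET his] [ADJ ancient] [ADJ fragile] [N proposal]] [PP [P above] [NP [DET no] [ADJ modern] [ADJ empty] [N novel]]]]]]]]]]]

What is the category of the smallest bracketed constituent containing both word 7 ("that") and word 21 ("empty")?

SBAR

Both words fall inside [SBAR that Farida assumed that her musician saw his ancient fragile proposal above no modern empty novel] (words 7–22), and no smaller constituent contains them both. Label: SBAR.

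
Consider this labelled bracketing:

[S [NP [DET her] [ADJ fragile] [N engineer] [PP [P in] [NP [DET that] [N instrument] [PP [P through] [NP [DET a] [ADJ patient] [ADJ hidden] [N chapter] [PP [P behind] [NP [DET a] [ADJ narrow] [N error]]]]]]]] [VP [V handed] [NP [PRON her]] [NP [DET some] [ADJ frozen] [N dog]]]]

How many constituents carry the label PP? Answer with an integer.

3

The PP constituents are: [PP in that instrument through a patient hidden chapter behind a narrow error]; [PP through a patient hidden chapter behind a narrow error]; [PP behind a narrow error]. Total: 3.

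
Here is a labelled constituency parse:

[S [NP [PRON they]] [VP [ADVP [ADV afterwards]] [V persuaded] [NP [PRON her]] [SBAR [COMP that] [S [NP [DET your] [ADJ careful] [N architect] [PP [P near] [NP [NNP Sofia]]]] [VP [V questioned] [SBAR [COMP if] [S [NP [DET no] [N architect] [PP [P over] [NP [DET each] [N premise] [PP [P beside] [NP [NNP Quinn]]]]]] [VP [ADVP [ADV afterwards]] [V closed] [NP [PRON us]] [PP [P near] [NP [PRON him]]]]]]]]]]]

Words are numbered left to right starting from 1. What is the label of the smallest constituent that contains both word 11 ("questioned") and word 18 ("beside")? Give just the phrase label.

Word 11 lies under S → VP → SBAR → S → VP → V; word 18 lies under S → VP → SBAR → S → VP → SBAR → S → NP → PP → NP → PP → P. The lowest shared node is the VP.

VP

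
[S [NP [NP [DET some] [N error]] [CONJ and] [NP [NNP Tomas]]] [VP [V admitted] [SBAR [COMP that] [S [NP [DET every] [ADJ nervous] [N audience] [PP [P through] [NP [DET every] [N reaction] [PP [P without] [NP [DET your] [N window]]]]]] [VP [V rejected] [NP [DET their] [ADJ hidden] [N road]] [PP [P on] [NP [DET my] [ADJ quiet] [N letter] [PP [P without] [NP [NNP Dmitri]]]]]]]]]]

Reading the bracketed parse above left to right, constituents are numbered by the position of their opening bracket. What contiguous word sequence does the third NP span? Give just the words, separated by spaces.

Tomas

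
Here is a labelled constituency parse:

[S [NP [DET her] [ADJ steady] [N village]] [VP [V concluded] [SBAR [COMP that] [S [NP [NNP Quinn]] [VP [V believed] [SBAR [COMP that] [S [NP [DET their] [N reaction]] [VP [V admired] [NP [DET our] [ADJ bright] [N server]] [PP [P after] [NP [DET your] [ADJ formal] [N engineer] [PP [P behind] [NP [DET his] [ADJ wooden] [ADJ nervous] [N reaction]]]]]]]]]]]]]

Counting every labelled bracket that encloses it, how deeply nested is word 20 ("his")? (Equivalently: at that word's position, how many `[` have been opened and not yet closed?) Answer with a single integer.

Path from the root down to the word: S → VP → SBAR → S → VP → SBAR → S → VP → PP → NP → PP → NP → DET. That is 13 enclosing brackets.

13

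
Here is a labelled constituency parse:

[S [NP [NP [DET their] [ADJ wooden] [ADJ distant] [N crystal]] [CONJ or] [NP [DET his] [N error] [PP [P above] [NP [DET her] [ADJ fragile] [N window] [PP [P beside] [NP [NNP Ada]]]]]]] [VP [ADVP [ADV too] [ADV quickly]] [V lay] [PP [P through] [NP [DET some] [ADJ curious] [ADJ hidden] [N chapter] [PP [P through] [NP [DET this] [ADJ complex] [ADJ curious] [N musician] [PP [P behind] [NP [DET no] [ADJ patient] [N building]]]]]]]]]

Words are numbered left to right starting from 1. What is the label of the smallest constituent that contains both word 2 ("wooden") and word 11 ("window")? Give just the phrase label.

The smallest bracket enclosing both words is [NP their wooden distant crystal or his error above her fragile window beside Ada], so the label is NP.

NP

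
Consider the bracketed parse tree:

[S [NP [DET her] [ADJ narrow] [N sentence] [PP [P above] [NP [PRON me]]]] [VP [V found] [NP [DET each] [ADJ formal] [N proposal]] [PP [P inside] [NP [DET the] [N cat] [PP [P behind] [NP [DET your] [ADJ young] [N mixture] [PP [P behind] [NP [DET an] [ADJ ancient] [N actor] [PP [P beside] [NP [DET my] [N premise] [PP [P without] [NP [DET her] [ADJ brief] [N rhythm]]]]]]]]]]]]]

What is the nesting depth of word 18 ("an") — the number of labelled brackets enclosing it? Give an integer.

Counting open brackets not yet closed at "an": [S [VP [PP [NP [PP [NP [PP [NP [DET = 9.

9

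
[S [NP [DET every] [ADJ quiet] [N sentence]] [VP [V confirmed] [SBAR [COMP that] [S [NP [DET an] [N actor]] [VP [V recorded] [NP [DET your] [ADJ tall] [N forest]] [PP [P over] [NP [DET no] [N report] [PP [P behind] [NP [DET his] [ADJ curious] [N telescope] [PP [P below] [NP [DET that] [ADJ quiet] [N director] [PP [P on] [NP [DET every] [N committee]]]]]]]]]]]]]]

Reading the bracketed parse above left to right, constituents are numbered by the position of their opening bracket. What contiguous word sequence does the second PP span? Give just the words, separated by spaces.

behind his curious telescope below that quiet director on every committee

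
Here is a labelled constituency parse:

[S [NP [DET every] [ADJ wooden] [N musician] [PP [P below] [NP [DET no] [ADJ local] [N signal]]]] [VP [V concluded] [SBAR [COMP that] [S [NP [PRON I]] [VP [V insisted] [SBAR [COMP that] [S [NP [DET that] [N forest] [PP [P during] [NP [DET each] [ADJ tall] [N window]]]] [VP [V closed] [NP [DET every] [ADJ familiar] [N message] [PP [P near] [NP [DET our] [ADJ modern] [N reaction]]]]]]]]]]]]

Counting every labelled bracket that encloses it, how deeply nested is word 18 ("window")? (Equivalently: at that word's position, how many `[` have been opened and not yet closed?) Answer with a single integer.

11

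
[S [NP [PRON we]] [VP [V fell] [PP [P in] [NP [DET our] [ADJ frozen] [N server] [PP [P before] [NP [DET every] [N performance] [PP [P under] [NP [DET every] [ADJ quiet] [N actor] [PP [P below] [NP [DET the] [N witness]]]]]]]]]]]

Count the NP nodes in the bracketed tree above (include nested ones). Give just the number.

5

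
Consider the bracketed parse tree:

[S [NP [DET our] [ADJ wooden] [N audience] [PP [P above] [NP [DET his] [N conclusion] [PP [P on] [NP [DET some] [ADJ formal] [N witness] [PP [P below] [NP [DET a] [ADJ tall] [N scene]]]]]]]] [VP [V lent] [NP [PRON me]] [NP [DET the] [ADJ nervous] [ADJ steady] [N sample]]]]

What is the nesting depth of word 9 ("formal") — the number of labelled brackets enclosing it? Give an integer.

7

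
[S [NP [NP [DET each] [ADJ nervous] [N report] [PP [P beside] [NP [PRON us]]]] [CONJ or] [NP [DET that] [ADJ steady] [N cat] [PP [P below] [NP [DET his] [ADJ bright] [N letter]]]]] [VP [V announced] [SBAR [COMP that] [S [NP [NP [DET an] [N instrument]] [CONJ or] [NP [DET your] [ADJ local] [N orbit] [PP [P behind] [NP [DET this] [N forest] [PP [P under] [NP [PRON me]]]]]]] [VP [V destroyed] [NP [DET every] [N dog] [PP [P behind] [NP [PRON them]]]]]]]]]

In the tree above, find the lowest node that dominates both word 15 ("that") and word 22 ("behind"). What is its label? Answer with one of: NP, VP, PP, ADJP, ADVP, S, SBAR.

SBAR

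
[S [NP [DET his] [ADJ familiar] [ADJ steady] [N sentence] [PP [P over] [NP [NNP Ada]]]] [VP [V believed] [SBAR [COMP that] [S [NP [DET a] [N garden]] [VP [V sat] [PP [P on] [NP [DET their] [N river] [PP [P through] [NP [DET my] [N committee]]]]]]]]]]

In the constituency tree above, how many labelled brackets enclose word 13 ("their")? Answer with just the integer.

8

The word sits inside DET, which is inside NP, inside PP, inside VP, inside S, inside SBAR, inside VP, inside S — 8 brackets in all.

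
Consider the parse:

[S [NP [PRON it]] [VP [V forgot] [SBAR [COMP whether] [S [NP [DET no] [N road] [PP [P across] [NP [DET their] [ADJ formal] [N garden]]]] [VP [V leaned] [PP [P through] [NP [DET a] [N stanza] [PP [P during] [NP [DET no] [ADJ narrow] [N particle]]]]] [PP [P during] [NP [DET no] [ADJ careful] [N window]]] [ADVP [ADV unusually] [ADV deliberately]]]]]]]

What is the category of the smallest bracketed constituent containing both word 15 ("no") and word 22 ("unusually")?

Word 15 lies under S → VP → SBAR → S → VP → PP → NP → PP → NP → DET; word 22 lies under S → VP → SBAR → S → VP → ADVP → ADV. The lowest shared node is the VP.

VP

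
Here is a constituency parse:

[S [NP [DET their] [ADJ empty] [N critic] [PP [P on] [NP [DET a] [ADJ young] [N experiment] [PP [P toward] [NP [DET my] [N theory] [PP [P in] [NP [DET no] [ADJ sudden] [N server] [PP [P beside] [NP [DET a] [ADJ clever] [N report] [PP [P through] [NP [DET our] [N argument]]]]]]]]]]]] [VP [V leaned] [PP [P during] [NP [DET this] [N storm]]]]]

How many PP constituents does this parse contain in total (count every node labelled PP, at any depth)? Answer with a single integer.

Listing each PP by its span: [PP on a young experiment toward my theory in no sudden server beside a clever report through our argument]; [PP toward my theory in no sudden server beside a clever report through our argument]; [PP in no sudden server beside a clever report through our argument]; [PP beside a clever report through our argument]; [PP through our argument]; [PP during this storm] — that makes 6.

6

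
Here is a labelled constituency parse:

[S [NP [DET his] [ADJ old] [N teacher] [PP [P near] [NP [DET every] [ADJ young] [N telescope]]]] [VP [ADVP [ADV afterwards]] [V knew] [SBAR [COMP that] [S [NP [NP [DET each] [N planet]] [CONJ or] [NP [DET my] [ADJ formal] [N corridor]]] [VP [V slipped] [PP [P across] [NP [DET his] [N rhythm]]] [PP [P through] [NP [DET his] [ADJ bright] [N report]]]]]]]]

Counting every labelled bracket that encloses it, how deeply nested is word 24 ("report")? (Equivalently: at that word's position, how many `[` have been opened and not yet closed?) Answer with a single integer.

8

The word sits inside N, which is inside NP, inside PP, inside VP, inside S, inside SBAR, inside VP, inside S — 8 brackets in all.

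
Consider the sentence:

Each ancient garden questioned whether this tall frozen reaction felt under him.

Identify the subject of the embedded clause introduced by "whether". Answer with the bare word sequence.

"this tall frozen reaction" is the NP that combines with the VP headed by "felt" to form the embedded clause introduced by "whether" — the subject.

this tall frozen reaction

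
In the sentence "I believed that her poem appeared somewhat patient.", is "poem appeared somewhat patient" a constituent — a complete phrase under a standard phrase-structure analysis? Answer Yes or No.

No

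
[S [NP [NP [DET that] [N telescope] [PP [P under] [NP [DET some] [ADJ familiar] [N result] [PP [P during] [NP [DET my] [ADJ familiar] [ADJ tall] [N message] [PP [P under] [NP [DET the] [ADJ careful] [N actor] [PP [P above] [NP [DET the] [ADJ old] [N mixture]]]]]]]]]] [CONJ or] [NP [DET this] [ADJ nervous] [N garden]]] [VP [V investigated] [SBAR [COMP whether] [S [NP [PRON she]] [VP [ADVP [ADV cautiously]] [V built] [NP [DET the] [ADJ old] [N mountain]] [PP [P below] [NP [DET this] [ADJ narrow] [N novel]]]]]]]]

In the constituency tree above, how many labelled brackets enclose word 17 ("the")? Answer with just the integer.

The word sits inside DET, which is inside NP, inside PP, inside NP, inside PP, inside NP, inside PP, inside NP, inside PP, inside NP, inside NP, inside S — 12 brackets in all.

12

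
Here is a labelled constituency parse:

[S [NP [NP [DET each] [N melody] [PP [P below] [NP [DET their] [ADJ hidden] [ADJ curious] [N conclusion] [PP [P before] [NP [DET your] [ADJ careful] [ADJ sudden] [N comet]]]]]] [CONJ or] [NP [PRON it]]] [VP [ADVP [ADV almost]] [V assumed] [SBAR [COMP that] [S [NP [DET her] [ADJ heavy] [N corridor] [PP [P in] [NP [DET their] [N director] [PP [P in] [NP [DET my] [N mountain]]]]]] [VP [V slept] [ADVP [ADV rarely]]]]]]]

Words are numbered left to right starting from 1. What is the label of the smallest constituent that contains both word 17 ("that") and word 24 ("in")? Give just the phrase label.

Both words fall inside [SBAR that her heavy corridor in their director in my mountain slept rarely] (words 17–28), and no smaller constituent contains them both. Label: SBAR.

SBAR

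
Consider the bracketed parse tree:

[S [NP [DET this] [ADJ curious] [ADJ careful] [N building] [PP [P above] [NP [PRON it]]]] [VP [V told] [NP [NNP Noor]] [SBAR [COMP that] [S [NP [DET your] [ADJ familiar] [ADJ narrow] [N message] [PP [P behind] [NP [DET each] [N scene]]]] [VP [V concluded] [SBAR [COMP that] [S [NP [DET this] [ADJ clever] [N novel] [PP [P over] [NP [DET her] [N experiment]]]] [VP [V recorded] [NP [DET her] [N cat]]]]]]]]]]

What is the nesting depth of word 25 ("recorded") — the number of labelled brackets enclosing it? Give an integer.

Counting open brackets not yet closed at "recorded": [S [VP [SBAR [S [VP [SBAR [S [VP [V = 9.

9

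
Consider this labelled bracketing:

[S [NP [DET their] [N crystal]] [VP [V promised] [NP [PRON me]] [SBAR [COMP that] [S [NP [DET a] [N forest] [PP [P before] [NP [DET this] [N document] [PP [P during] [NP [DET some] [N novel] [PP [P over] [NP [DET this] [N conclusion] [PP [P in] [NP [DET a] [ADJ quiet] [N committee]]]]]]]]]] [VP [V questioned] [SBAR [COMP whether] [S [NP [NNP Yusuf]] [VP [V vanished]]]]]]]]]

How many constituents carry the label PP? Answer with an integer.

4

Scanning left to right, an opening `[PP` appears at word positions 8, 11, 14, 17 — 4 in total.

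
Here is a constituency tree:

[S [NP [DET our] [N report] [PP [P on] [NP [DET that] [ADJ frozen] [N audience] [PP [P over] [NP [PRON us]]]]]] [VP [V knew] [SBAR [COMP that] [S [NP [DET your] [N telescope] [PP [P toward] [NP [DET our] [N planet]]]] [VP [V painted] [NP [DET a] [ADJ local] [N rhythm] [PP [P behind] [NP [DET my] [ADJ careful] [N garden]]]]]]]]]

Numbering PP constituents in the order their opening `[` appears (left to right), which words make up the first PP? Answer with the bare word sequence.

on that frozen audience over us

In left-to-right order the PP constituents are "on that frozen audience over us"; "over us"; "toward our planet"; "behind my careful garden". Number 1 is "on that frozen audience over us".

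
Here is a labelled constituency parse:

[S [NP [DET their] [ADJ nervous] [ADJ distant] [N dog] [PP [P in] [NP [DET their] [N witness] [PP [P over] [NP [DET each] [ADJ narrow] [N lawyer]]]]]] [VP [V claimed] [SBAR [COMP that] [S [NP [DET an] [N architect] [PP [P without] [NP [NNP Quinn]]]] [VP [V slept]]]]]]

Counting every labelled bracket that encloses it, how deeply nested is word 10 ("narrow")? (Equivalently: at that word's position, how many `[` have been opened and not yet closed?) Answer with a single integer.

7

Counting open brackets not yet closed at "narrow": [S [NP [PP [NP [PP [NP [ADJ = 7.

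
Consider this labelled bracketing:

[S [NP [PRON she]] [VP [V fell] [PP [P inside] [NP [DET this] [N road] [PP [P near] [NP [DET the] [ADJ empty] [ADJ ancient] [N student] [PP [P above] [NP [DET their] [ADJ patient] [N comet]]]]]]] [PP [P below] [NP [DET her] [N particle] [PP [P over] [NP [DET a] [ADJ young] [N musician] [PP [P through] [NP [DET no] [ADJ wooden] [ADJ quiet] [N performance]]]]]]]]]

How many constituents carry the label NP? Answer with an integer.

7

The NP constituents are: [NP she]; [NP this road near the empty ancient student above their patient comet]; [NP the empty ancient student above their patient comet]; [NP their patient comet]; [NP her particle over a young musician through no wooden quiet performance]; [NP a young musician through no wooden quiet performance] …. Total: 7.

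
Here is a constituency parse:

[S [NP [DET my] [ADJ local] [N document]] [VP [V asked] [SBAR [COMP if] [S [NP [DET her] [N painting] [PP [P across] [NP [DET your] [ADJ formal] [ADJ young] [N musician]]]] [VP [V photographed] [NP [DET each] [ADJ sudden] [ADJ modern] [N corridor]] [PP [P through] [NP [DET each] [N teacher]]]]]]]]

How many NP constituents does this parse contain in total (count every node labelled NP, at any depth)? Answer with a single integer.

Scanning left to right, an opening `[NP` appears at word positions 1, 6, 9, 14, 19 — 5 in total.

5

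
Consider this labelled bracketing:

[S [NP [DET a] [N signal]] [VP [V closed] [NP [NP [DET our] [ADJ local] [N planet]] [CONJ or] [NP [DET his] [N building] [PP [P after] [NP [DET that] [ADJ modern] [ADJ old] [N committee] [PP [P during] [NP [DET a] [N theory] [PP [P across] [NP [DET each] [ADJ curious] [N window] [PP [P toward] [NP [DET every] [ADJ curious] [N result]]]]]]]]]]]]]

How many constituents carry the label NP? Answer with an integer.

8

Scanning left to right, an opening `[NP` appears at word positions 1, 4, 4, 8, 11, 16, 19, 23 — 8 in total.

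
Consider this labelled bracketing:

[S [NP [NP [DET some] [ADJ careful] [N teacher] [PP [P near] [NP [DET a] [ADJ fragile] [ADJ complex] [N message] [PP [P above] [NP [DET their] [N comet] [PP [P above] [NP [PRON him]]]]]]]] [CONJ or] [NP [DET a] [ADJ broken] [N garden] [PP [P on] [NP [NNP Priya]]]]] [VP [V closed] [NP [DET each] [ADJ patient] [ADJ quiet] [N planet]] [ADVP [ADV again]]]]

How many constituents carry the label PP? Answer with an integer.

4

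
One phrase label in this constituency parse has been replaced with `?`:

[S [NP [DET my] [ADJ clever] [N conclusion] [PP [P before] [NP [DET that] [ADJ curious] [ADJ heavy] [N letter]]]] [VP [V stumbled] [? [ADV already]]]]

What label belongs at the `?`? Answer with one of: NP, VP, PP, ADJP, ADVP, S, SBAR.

ADVP

Looking at what the `?` directly dominates — ADV 'already' — this is an adverb phrase (ADVP).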